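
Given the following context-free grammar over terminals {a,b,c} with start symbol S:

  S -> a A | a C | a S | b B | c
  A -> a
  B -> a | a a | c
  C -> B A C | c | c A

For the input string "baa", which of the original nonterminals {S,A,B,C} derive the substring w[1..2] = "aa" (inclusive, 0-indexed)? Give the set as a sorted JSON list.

CNF form of G:
  S -> T0 A | T0 C | T0 S | T2 B | c
  A -> a
  B -> T0 T0 | a | c
  C -> B X3 | T1 A | c
  T0 -> a
  T1 -> c
  T2 -> b
  X3 -> A C

Fill CYK table bottom-up — only the sub-triangle for w[1..2]:
  T[1,1] 'a' = {A,B,T0}  orig:{A,B}
  T[2,2] 'a' = {A,B,T0}  orig:{A,B}
  T[1,2] 'aa' = {B,S}

Original NTs in T[1,2] deriving "aa": ["B", "S"]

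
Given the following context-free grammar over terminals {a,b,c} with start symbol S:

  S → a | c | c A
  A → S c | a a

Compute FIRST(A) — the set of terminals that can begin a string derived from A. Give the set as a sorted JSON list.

Compute FIRST by fixpoint:
pass 1:
  A via A→a a: +{a}
  S via S→a: +{a}
  S via S→c: +{c}
  FIRST(S)={a,c}  FIRST(A)={a}
pass 2:
  A via A→S c: +{c}
  FIRST(S)={a,c}  FIRST(A)={a,c}
pass 3: — fixpoint
  FIRST(S)={a,c}  FIRST(A)={a,c}

FIRST(A) = ["a", "c"]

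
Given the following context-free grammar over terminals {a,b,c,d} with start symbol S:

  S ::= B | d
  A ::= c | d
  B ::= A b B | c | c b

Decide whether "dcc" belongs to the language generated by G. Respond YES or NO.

CNF form of G:
  S -> A X3 | T1 T0 | c | d
  A -> c | d
  B -> A X2 | T1 T0 | c
  T0 -> b
  T1 -> c
  X2 -> T0 B
  X3 -> T0 B

CYK fill:
  T[0,0] 'd' = {A,S}
  T[1,1] 'c' = {A,B,S,T1}  orig:{A,B,S}
  T[2,2] 'c' = {A,B,S,T1}  orig:{A,B,S}
  T[0,1] 'dc' = ∅
  T[1,2] 'cc' = ∅
  T[0,2] 'dcc' = ∅

S ∉ T[0,2] ⇒ NO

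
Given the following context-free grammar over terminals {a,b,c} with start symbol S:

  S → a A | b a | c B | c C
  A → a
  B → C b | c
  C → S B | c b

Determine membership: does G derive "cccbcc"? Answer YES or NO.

Convert to CNF:
  S -> T0 T2 | T1 B | T1 C | T2 A
  A -> a
  B -> C T0 | c
  C -> S B | T1 T0
  T0 -> b
  T1 -> c
  T2 -> a

Fill CYK table bottom-up:
  [0..0]={B,T1}  "c"  orig:{B}
  [1..1]={B,T1}  "c"  orig:{B}
  [2..2]={B,T1}  "c"  orig:{B}
  [3..3]={T0}  "b"  orig:{}
  [4..4]={B,T1}  "c"  orig:{B}
  [5..5]={B,T1}  "c"  orig:{B}
  [0..1]={S}  "cc"
  [1..2]={S}  "cc"
  [2..3]={C}  "cb"
  [3..4]=∅  "bc"
  [4..5]={S}  "cc"
  [0..2]={C}  "ccc"
  [1..3]={S}  "ccb"
  [2..4]=∅  "cbc"
  [3..5]=∅  "bcc"
  [0..3]={B}  "cccb"
  [1..4]={C}  "ccbc"
  [2..5]=∅  "cbcc"
  [0..4]={S}  "cccbc"
  [1..5]=∅  "ccbcc"
  [0..5]={C}  "cccbcc"

S ∉ T[0,5] ⇒ NO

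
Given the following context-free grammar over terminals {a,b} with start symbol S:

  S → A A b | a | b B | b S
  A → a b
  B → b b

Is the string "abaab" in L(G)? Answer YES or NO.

CNF form of G:
  S -> A X2 | T1 B | T1 S | a
  A -> T0 T1
  B -> T1 T1
  T0 -> a
  T1 -> b
  X2 -> A T1

CYK table (by increasing span):
  [0..0]={S,T0}  "a"  orig:{S}
  [1..1]={T1}  "b"  orig:{}
  [2..2]={S,T0}  "a"  orig:{S}
  [3..3]={S,T0}  "a"  orig:{S}
  [4..4]={T1}  "b"  orig:{}
  [0..1]={A}  "ab"
  [1..2]={S}  "ba"
  [2..3]=∅  "aa"
  [3..4]={A}  "ab"
  [0..2]=∅  "aba"
  [1..3]=∅  "baa"
  [2..4]=∅  "aab"
  [0..3]=∅  "abaa"
  [1..4]=∅  "baab"
  [0..4]=∅  "abaab"

S ∉ T[0,4] ⇒ NO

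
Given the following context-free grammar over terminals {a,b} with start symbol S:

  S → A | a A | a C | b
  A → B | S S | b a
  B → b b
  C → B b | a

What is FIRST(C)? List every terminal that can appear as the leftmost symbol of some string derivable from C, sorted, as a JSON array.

FIRST iteration:
pass 1:
  A via A→b a: +{b}
  B via B→b b: +{b}
  C via C→B b: +{b}
  C via C→a: +{a}
  S via S→A: +{b}
  S via S→a A: +{a}
  FIRST(S)={a,b}  FIRST(A)={b}  FIRST(B)={b}  FIRST(C)={a,b}
pass 2:
  A via A→S S: +{a}
  FIRST(S)={a,b}  FIRST(A)={a,b}  FIRST(B)={b}  FIRST(C)={a,b}
pass 3: (no change)
  FIRST(S)={a,b}  FIRST(A)={a,b}  FIRST(B)={b}  FIRST(C)={a,b}

FIRST(C) = ["a", "b"]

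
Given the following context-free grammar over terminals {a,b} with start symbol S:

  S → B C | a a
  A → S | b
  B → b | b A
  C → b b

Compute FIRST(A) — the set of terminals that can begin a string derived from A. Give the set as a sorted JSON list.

Compute FIRST by fixpoint:
iter 1:
  A via A→b: +{b}
  B via B→b: +{b}
  C via C→b b: +{b}
  S via S→B C: +{b}
  S via S→a a: +{a}
  S: {a,b}  A: {b}  B: {b}  C: {b}
iter 2:
  A via A→S: +{a}
  S: {a,b}  A: {a,b}  B: {b}  C: {b}
iter 3: (stable)
  S: {a,b}  A: {a,b}  B: {b}  C: {b}

FIRST(A) = ["a", "b"]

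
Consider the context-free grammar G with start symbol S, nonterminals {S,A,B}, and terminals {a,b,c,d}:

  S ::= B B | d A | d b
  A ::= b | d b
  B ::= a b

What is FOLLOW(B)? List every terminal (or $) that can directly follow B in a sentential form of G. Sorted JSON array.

FIRST sets, iterate to fixpoint:
iter 1:
  A via A→b: +{b}
  A via A→d b: +{d}
  B via B→a b: +{a}
  S via S→B B: +{a}
  S via S→d A: +{d}
  S: {a,d}  A: {b,d}  B: {a}
iter 2: — fixpoint
  S: {a,d}  A: {b,d}  B: {a}

FOLLOW iteration:
seed FOLLOW(S) with $
pass 1:
  S→B B: FOLLOW(B) ⊇ FIRST(B) = {a}; new: +{a}
  S→B B: FOLLOW(B) ⊇ FOLLOW(S) ⊇ {$}; new: +{$}
  S→d A: FOLLOW(A) ⊇ FOLLOW(S) ⊇ {$}; new: +{$}
  S: {$}  A: {$}  B: {$,a}
pass 2: (no change)
  S: {$}  A: {$}  B: {$,a}

FOLLOW(B) = ["$", "a"]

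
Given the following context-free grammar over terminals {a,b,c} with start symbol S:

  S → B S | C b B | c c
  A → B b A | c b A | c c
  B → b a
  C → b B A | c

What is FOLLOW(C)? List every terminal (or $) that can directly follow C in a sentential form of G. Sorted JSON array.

Compute FIRST by fixpoint:
iter 1:
  A via A→c b A: +{c}
  B via B→b a: +{b}
  C via C→b B A: +{b}
  C via C→c: +{c}
  S via S→B S: +{b}
  S via S→C b B: +{c}
  FIRST[S]={b,c}  FIRST[A]={c}  FIRST[B]={b}  FIRST[C]={b,c}
iter 2:
  A via A→B b A: +{b}
  FIRST[S]={b,c}  FIRST[A]={b,c}  FIRST[B]={b}  FIRST[C]={b,c}
iter 3: (stable)
  FIRST[S]={b,c}  FIRST[A]={b,c}  FIRST[B]={b}  FIRST[C]={b,c}

FOLLOW sets:
FOLLOW(S) := {$}
[1]
  A→B b A: FOLLOW(B) ⊇ FIRST(b) = {b}; new: +{b}
  C→b B A: FOLLOW(B) ⊇ FIRST(A) = {b,c}; new: +{c}
  S→C b B: FOLLOW(C) ⊇ FIRST(b) = {b}; new: +{b}
  S→C b B: FOLLOW(B) ⊇ FOLLOW(S) ⊇ {$}; new: +{$}
  FOLLOW(S)={$}  FOLLOW(A)={}  FOLLOW(B)={$,b,c}  FOLLOW(C)={b}
[2]
  C→b B A: FOLLOW(A) ⊇ FOLLOW(C) ⊇ {b}; new: +{b}
  FOLLOW(S)={$}  FOLLOW(A)={b}  FOLLOW(B)={$,b,c}  FOLLOW(C)={b}
[3] done
  FOLLOW(S)={$}  FOLLOW(A)={b}  FOLLOW(B)={$,b,c}  FOLLOW(C)={b}

FOLLOW(C) = ["b"]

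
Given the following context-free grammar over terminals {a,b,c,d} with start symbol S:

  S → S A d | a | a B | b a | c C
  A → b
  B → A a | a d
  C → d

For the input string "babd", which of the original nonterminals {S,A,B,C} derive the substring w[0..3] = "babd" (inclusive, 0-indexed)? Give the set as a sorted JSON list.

Convert to CNF:
  S -> S X4 | T0 B | T2 T0 | T3 C | a
  A -> b
  B -> A T0 | T0 T1
  C -> d
  T0 -> a
  T1 -> d
  T2 -> b
  T3 -> c
  X4 -> A T1

CYK table (by increasing span) (cells [i..j] with 0 ≤ i ≤ j ≤ 3 only):
  cell(0,0) b: {A,T2}  orig:{A}
  cell(1,1) a: {S,T0}  orig:{S}
  cell(2,2) b: {A,T2}  orig:{A}
  cell(3,3) d: {C,T1}  orig:{C}
  cell(0,1) ba: {B,S}
  cell(1,2) ab: ∅
  cell(2,3) bd: {X4}  orig:{}
  cell(0,2) bab: ∅
  cell(1,3) abd: {S}
  cell(0,3) babd: {S}

Original NTs in T[0,3] deriving "babd": ["S"]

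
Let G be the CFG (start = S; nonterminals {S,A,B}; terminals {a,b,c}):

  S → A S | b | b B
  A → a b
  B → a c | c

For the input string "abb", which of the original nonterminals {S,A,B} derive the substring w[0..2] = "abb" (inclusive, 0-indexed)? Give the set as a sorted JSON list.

Convert to CNF:
  S -> A S | T1 B | b
  A -> T0 T1
  B -> T0 T2 | c
  T0 -> a
  T1 -> b
  T2 -> c

CYK fill, restricted to cells inside w[0..2]:
  cell(0,0) a: {T0}  orig:{}
  cell(1,1) b: {S,T1}  orig:{S}
  cell(2,2) b: {S,T1}  orig:{S}
  cell(0,1) ab: {A}
  cell(1,2) bb: ∅
  cell(0,2) abb: {S}

Original NTs in T[0,2] deriving "abb": ["S"]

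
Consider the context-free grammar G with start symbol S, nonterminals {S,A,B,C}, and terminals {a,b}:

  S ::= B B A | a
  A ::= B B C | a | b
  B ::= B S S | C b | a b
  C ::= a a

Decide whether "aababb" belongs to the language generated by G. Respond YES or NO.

CNF form of G:
  S -> B X4 | a
  A -> B X2 | a | b
  B -> B X3 | C T0 | T1 T0
  C -> T1 T1
  T0 -> b
  T1 -> a
  X2 -> B C
  X3 -> S S
  X4 -> B A

CYK table (by increasing span):
  T[0,0] 'a' = {A,S,T1}  orig:{A,S}
  T[1,1] 'a' = {A,S,T1}  orig:{A,S}
  T[2,2] 'b' = {A,T0}  orig:{A}
  T[3,3] 'a' = {A,S,T1}  orig:{A,S}
  T[4,4] 'b' = {A,T0}  orig:{A}
  T[5,5] 'b' = {A,T0}  orig:{A}
  T[0,1] 'aa' = {C,X3}  orig:{C}
  T[1,2] 'ab' = {B}
  T[2,3] 'ba' = ∅
  T[3,4] 'ab' = {B}
  T[4,5] 'bb' = ∅
  T[0,2] 'aab' = {B}
  T[1,3] 'aba' = {X4}  orig:{}
  T[2,4] 'bab' = ∅
  T[3,5] 'abb' = {X4}  orig:{}
  T[0,3] 'aaba' = {X4}  orig:{}
  T[1,4] 'abab' = ∅
  T[2,5] 'babb' = ∅
  T[0,4] 'aabab' = ∅
  T[1,5] 'ababb' = {S}
  T[0,5] 'aababb' = {S,X3}  orig:{S}

S ∈ T[0,5] ⇒ YES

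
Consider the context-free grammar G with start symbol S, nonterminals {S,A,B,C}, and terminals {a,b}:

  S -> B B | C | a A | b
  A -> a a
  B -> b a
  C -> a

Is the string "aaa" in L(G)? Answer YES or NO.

Convert to CNF:
  S -> B B | T0 A | a | b
  A -> T0 T0
  B -> T1 T0
  C -> a
  T0 -> a
  T1 -> b

CYK fill:
  [0..0]={C,S,T0}  "a"  orig:{C,S}
  [1..1]={C,S,T0}  "a"  orig:{C,S}
  [2..2]={C,S,T0}  "a"  orig:{C,S}
  [0..1]={A}  "aa"
  [1..2]={A}  "aa"
  [0..2]={S}  "aaa"

S ∈ T[0,2] ⇒ YES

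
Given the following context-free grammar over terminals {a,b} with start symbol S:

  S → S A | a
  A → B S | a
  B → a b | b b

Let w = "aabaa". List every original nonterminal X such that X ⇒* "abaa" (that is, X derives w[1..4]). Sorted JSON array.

CNF form of G:
  S -> S A | a
  A -> B S | a
  B -> T0 T1 | T1 T1
  T0 -> a
  T1 -> b

Fill CYK table bottom-up (cells [i..j] with 1 ≤ i ≤ j ≤ 4 only):
  cell(1,1) a: {A,S,T0}  orig:{A,S}
  cell(2,2) b: {T1}  orig:{}
  cell(3,3) a: {A,S,T0}  orig:{A,S}
  cell(4,4) a: {A,S,T0}  orig:{A,S}
  cell(1,2) ab: {B}
  cell(2,3) ba: ∅
  cell(3,4) aa: {S}
  cell(1,3) aba: {A}
  cell(2,4) baa: ∅
  cell(1,4) abaa: {A}

Original NTs in T[1,4] deriving "abaa": ["A"]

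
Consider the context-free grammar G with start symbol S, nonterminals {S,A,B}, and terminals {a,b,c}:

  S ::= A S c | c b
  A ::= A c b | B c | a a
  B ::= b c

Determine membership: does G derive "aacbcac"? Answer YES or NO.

CNF form of G:
  S -> A X4 | T0 T1
  A -> A X3 | B T0 | T2 T2
  B -> T1 T0
  T0 -> c
  T1 -> b
  T2 -> a
  X3 -> T0 T1
  X4 -> S T0

Fill CYK table bottom-up:
  T[0,0] 'a' = {T2}  orig:{}
  T[1,1] 'a' = {T2}  orig:{}
  T[2,2] 'c' = {T0}  orig:{}
  T[3,3] 'b' = {T1}  orig:{}
  T[4,4] 'c' = {T0}  orig:{}
  T[5,5] 'a' = {T2}  orig:{}
  T[6,6] 'c' = {T0}  orig:{}
  T[0,1] 'aa' = {A}
  T[1,2] 'ac' = ∅
  T[2,3] 'cb' = {S,X3}  orig:{S}
  T[3,4] 'bc' = {B}
  T[4,5] 'ca' = ∅
  T[5,6] 'ac' = ∅
  T[0,2] 'aac' = ∅
  T[1,3] 'acb' = ∅
  T[2,4] 'cbc' = {X4}  orig:{}
  T[3,5] 'bca' = ∅
  T[4,6] 'cac' = ∅
  T[0,3] 'aacb' = {A}
  T[1,4] 'acbc' = ∅
  T[2,5] 'cbca' = ∅
  T[3,6] 'bcac' = ∅
  T[0,4] 'aacbc' = {S}
  T[1,5] 'acbca' = ∅
  T[2,6] 'cbcac' = ∅
  T[0,5] 'aacbca' = ∅
  T[1,6] 'acbcac' = ∅
  T[0,6] 'aacbcac' = ∅

S ∉ T[0,6] ⇒ NO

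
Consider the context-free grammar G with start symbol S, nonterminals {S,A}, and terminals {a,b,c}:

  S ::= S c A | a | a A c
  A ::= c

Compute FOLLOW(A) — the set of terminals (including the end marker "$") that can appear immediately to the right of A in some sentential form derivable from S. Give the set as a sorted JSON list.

Compute FIRST by fixpoint:
iter 1:
  A via A→c: +{c}
  S via S→a: +{a}
  FIRST(S)={a}  FIRST(A)={c}
iter 2: done
  FIRST(S)={a}  FIRST(A)={c}

FOLLOW iteration:
initialize: $ ∈ FOLLOW(S)
pass 1:
  S→S c A: FOLLOW(S) ⊇ FIRST(c) = {c}; new: +{c}
  S→S c A: FOLLOW(A) ⊇ FOLLOW(S) ⊇ {$,c}; new: +{$,c}
  S: {$,c}  A: {$,c}
pass 2: (stable)
  S: {$,c}  A: {$,c}

FOLLOW(A) = ["$", "c"]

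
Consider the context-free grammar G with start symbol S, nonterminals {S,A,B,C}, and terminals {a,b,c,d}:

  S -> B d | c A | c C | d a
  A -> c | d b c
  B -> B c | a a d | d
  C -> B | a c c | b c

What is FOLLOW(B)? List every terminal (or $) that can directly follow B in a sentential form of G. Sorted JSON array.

FIRST sets, iterate to fixpoint:
[1]
  A via A→c: +{c}
  A via A→d b c: +{d}
  B via B→a a d: +{a}
  B via B→d: +{d}
  C via C→B: +{a,d}
  C via C→b c: +{b}
  S via S→B d: +{a,d}
  S via S→c A: +{c}
  FIRST[S]={a,c,d}  FIRST[A]={c,d}  FIRST[B]={a,d}  FIRST[C]={a,b,d}
[2] (no change)
  FIRST[S]={a,c,d}  FIRST[A]={c,d}  FIRST[B]={a,d}  FIRST[C]={a,b,d}

FOLLOW sets:
FOLLOW(S) := {$}
[1]
  B→B c: FOLLOW(B) ⊇ FIRST(c) = {c}; new: +{c}
  S→B d: FOLLOW(B) ⊇ FIRST(d) = {d}; new: +{d}
  S→c A: FOLLOW(A) ⊇ FOLLOW(S) ⊇ {$}; new: +{$}
  S→c C: FOLLOW(C) ⊇ FOLLOW(S) ⊇ {$}; new: +{$}
  FOLLOW[S]={$}  FOLLOW[A]={$}  FOLLOW[B]={c,d}  FOLLOW[C]={$}
[2]
  C→B: FOLLOW(B) ⊇ FOLLOW(C) ⊇ {$}; new: +{$}
  FOLLOW[S]={$}  FOLLOW[A]={$}  FOLLOW[B]={$,c,d}  FOLLOW[C]={$}
[3] — fixpoint
  FOLLOW[S]={$}  FOLLOW[A]={$}  FOLLOW[B]={$,c,d}  FOLLOW[C]={$}

FOLLOW(B) = ["$", "c", "d"]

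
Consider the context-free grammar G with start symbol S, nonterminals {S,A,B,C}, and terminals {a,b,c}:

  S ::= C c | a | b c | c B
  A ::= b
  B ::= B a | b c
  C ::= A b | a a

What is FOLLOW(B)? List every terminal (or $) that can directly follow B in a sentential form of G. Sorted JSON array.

FIRST iteration:
iter 1:
  A via A→b: +{b}
  B via B→b c: +{b}
  C via C→A b: +{b}
  C via C→a a: +{a}
  S via S→C c: +{a,b}
  S via S→c B: +{c}
  FIRST(S)={a,b,c}  FIRST(A)={b}  FIRST(B)={b}  FIRST(C)={a,b}
iter 2: (no change)
  FIRST(S)={a,b,c}  FIRST(A)={b}  FIRST(B)={b}  FIRST(C)={a,b}

Compute FOLLOW by fixpoint:
initialize: $ ∈ FOLLOW(S)
round 1:
  B→B a: FOLLOW(B) ⊇ FIRST(a) = {a}; new: +{a}
  C→A b: FOLLOW(A) ⊇ FIRST(b) = {b}; new: +{b}
  S→C c: FOLLOW(C) ⊇ FIRST(c) = {c}; new: +{c}
  S→c B: FOLLOW(B) ⊇ FOLLOW(S) ⊇ {$}; new: +{$}
  FOLLOW[S]={$}  FOLLOW[A]={b}  FOLLOW[B]={$,a}  FOLLOW[C]={c}
round 2: — fixpoint
  FOLLOW[S]={$}  FOLLOW[A]={b}  FOLLOW[B]={$,a}  FOLLOW[C]={c}

FOLLOW(B) = ["$", "a"]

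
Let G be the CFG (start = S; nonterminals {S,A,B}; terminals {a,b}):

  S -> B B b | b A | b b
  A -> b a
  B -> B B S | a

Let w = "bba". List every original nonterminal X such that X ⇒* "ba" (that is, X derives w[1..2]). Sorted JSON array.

Convert to CNF:
  S -> B X3 | T0 A | T0 T0
  A -> T0 T1
  B -> B X2 | a
  T0 -> b
  T1 -> a
  X2 -> B S
  X3 -> B T0

CYK table (by increasing span) (cells [i..j] with 1 ≤ i ≤ j ≤ 2 only):
  T[1,1] 'b' = {T0}  orig:{}
  T[2,2] 'a' = {B,T1}  orig:{B}
  T[1,2] 'ba' = {A}

Original NTs in T[1,2] deriving "ba": ["A"]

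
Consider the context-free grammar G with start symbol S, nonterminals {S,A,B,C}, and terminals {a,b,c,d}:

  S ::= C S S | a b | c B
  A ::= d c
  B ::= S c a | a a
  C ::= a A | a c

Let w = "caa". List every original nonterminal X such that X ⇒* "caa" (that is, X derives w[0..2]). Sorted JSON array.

Convert to CNF:
  S -> C X5 | T1 B | T2 T3
  A -> T0 T1
  B -> S X4 | T2 T2
  C -> T2 A | T2 T1
  T0 -> d
  T1 -> c
  T2 -> a
  T3 -> b
  X4 -> T1 T2
  X5 -> S S

CYK fill — only the sub-triangle for w[0..2]:
  cell(0,0) c: {T1}  orig:{}
  cell(1,1) a: {T2}  orig:{}
  cell(2,2) a: {T2}  orig:{}
  cell(0,1) ca: {X4}  orig:{}
  cell(1,2) aa: {B}
  cell(0,2) caa: {S}

Original NTs in T[0,2] deriving "caa": ["S"]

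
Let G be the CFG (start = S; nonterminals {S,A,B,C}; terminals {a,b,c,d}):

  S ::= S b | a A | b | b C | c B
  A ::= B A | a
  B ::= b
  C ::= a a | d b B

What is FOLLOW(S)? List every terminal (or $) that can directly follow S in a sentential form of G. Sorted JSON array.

FIRST sets, iterate to fixpoint:
pass 1:
  A via A→a: +{a}
  B via B→b: +{b}
  C via C→a a: +{a}
  C via C→d b B: +{d}
  S via S→a A: +{a}
  S via S→b: +{b}
  S via S→c B: +{c}
  FIRST(S)={a,b,c}  FIRST(A)={a}  FIRST(B)={b}  FIRST(C)={a,d}
pass 2:
  A via A→B A: +{b}
  FIRST(S)={a,b,c}  FIRST(A)={a,b}  FIRST(B)={b}  FIRST(C)={a,d}
pass 3: (stable)
  FIRST(S)={a,b,c}  FIRST(A)={a,b}  FIRST(B)={b}  FIRST(C)={a,d}

Compute FOLLOW by fixpoint:
initialize: $ ∈ FOLLOW(S)
round 1:
  A→B A: FOLLOW(B) ⊇ FIRST(A) = {a,b}; new: +{a,b}
  S→S b: FOLLOW(S) ⊇ FIRST(b) = {b}; new: +{b}
  S→a A: FOLLOW(A) ⊇ FOLLOW(S) ⊇ {$,b}; new: +{$,b}
  S→b C: FOLLOW(C) ⊇ FOLLOW(S) ⊇ {$,b}; new: +{$,b}
  S→c B: FOLLOW(B) ⊇ FOLLOW(S) ⊇ {$,b}; new: +{$}
  S: {$,b}  A: {$,b}  B: {$,a,b}  C: {$,b}
round 2: (no change)
  S: {$,b}  A: {$,b}  B: {$,a,b}  C: {$,b}

FOLLOW(S) = ["$", "b"]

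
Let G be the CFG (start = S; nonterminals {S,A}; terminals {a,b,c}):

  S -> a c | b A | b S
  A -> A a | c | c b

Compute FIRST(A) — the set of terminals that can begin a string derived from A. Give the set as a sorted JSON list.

FIRST iteration:
round 1:
  A via A→c: +{c}
  S via S→a c: +{a}
  S via S→b A: +{b}
  FIRST[S]={a,b}  FIRST[A]={c}
round 2: (stable)
  FIRST[S]={a,b}  FIRST[A]={c}

FIRST(A) = ["c"]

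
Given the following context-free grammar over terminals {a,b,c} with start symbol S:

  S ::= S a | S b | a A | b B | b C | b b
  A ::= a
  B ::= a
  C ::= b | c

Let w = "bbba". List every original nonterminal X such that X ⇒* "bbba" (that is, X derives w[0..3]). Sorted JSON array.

Convert to CNF:
  S -> S T0 | S T1 | T0 A | T1 B | T1 C | T1 T1
  A -> a
  B -> a
  C -> b | c
  T0 -> a
  T1 -> b

Fill CYK table bottom-up, restricted to cells inside w[0..3]:
  cell(0,0) b: {C,T1}  orig:{C}
  cell(1,1) b: {C,T1}  orig:{C}
  cell(2,2) b: {C,T1}  orig:{C}
  cell(3,3) a: {A,B,T0}  orig:{A,B}
  cell(0,1) bb: {S}
  cell(1,2) bb: {S}
  cell(2,3) ba: {S}
  cell(0,2) bbb: {S}
  cell(1,3) bba: {S}
  cell(0,3) bbba: {S}

Original NTs in T[0,3] deriving "bbba": ["S"]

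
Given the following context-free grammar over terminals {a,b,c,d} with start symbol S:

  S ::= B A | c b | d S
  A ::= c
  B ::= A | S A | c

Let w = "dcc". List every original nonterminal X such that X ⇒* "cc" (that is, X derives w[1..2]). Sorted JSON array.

CNF form of G:
  S -> B A | T0 T1 | T2 S
  A -> c
  B -> S A | c
  T0 -> c
  T1 -> b
  T2 -> d

CYK fill (cells [i..j] with 1 ≤ i ≤ j ≤ 2 only):
  [1..1]={A,B,T0}  "c"  orig:{A,B}
  [2..2]={A,B,T0}  "c"  orig:{A,B}
  [1..2]={S}  "cc"

Original NTs in T[1,2] deriving "cc": ["S"]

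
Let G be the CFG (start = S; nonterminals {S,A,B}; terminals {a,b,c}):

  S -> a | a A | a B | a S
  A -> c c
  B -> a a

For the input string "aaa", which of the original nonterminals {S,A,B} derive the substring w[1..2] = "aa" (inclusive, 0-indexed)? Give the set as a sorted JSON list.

CNF form of G:
  S -> T1 A | T1 B | T1 S | a
  A -> T0 T0
  B -> T1 T1
  T0 -> c
  T1 -> a

Fill CYK table bottom-up — only the sub-triangle for w[1..2]:
  [1..1]={S,T1}  "a"  orig:{S}
  [2..2]={S,T1}  "a"  orig:{S}
  [1..2]={B,S}  "aa"

Original NTs in T[1,2] deriving "aa": ["B", "S"]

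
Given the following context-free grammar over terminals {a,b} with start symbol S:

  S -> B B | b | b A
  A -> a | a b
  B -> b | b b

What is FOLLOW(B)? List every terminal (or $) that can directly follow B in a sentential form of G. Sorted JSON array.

FIRST sets, iterate to fixpoint:
iter 1:
  A via A→a: +{a}
  B via B→b: +{b}
  S via S→B B: +{b}
  FIRST[S]={b}  FIRST[A]={a}  FIRST[B]={b}
iter 2: (no change)
  FIRST[S]={b}  FIRST[A]={a}  FIRST[B]={b}

FOLLOW sets:
initialize: $ ∈ FOLLOW(S)
pass 1:
  S→B B: FOLLOW(B) ⊇ FIRST(B) = {b}; new: +{b}
  S→B B: FOLLOW(B) ⊇ FOLLOW(S) ⊇ {$}; new: +{$}
  S→b A: FOLLOW(A) ⊇ FOLLOW(S) ⊇ {$}; new: +{$}
  FOLLOW[S]={$}  FOLLOW[A]={$}  FOLLOW[B]={$,b}
pass 2: done
  FOLLOW[S]={$}  FOLLOW[A]={$}  FOLLOW[B]={$,b}

FOLLOW(B) = ["$", "b"]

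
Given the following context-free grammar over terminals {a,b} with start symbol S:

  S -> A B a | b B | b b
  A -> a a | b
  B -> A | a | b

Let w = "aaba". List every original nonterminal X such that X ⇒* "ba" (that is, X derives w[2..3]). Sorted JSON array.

CNF form of G:
  S -> A X2 | T1 B | T1 T1
  A -> T0 T0 | b
  B -> T0 T0 | a | b
  T0 -> a
  T1 -> b
  X2 -> B T0

Fill CYK table bottom-up (cells [i..j] with 2 ≤ i ≤ j ≤ 3 only):
  T[2,2] 'b' = {A,B,T1}  orig:{A,B}
  T[3,3] 'a' = {B,T0}  orig:{B}
  T[2,3] 'ba' = {S,X2}  orig:{S}

Original NTs in T[2,3] deriving "ba": ["S"]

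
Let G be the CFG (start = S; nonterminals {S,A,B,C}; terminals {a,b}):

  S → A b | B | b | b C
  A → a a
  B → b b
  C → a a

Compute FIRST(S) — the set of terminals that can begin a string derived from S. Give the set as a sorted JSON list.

Compute FIRST by fixpoint:
pass 1:
  A via A→a a: +{a}
  B via B→b b: +{b}
  C via C→a a: +{a}
  S via S→A b: +{a}
  S via S→B: +{b}
  FIRST[S]={a,b}  FIRST[A]={a}  FIRST[B]={b}  FIRST[C]={a}
pass 2: (stable)
  FIRST[S]={a,b}  FIRST[A]={a}  FIRST[B]={b}  FIRST[C]={a}

FIRST(S) = ["a", "b"]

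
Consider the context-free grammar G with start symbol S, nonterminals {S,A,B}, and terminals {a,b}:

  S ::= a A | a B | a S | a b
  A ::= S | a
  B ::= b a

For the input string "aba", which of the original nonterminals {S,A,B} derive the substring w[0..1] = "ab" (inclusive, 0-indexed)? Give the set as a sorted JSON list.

CNF form of G:
  S -> T0 A | T0 B | T0 S | T0 T1
  A -> T0 A | T0 B | T0 S | T0 T1 | a
  B -> T1 T0
  T0 -> a
  T1 -> b

Fill CYK table bottom-up — only the sub-triangle for w[0..1]:
  cell(0,0) a: {A,T0}  orig:{A}
  cell(1,1) b: {T1}  orig:{}
  cell(0,1) ab: {A,S}

Original NTs in T[0,1] deriving "ab": ["A", "S"]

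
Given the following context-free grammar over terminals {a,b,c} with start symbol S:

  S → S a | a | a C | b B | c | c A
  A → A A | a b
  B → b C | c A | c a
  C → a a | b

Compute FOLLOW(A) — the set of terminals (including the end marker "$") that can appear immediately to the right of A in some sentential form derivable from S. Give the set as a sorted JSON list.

FIRST iteration:
pass 1:
  A via A→a b: +{a}
  B via B→b C: +{b}
  B via B→c A: +{c}
  C via C→a a: +{a}
  C via C→b: +{b}
  S via S→a: +{a}
  S via S→b B: +{b}
  S via S→c: +{c}
  FIRST(S)={a,b,c}  FIRST(A)={a}  FIRST(B)={b,c}  FIRST(C)={a,b}
pass 2: (no change)
  FIRST(S)={a,b,c}  FIRST(A)={a}  FIRST(B)={b,c}  FIRST(C)={a,b}

FOLLOW sets:
initialize: $ ∈ FOLLOW(S)
round 1:
  A→A A: FOLLOW(A) ⊇ FIRST(A) = {a}; new: +{a}
  S→S a: FOLLOW(S) ⊇ FIRST(a) = {a}; new: +{a}
  S→a C: FOLLOW(C) ⊇ FOLLOW(S) ⊇ {$,a}; new: +{$,a}
  S→b B: FOLLOW(B) ⊇ FOLLOW(S) ⊇ {$,a}; new: +{$,a}
  S→c A: FOLLOW(A) ⊇ FOLLOW(S) ⊇ {$,a}; new: +{$}
  FOLLOW[S]={$,a}  FOLLOW[A]={$,a}  FOLLOW[B]={$,a}  FOLLOW[C]={$,a}
round 2: (no change)
  FOLLOW[S]={$,a}  FOLLOW[A]={$,a}  FOLLOW[B]={$,a}  FOLLOW[C]={$,a}

FOLLOW(A) = ["$", "a"]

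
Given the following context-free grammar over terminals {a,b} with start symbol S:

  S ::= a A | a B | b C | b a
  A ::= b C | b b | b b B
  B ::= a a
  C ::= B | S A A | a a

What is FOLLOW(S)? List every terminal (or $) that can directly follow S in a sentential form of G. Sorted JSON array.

FIRST iteration:
round 1:
  A via A→b C: +{b}
  B via B→a a: +{a}
  C via C→B: +{a}
  S via S→a A: +{a}
  S via S→b C: +{b}
  FIRST[S]={a,b}  FIRST[A]={b}  FIRST[B]={a}  FIRST[C]={a}
round 2:
  C via C→S A A: +{b}
  FIRST[S]={a,b}  FIRST[A]={b}  FIRST[B]={a}  FIRST[C]={a,b}
round 3: (stable)
  FIRST[S]={a,b}  FIRST[A]={b}  FIRST[B]={a}  FIRST[C]={a,b}

Compute FOLLOW by fixpoint:
seed FOLLOW(S) with $
[1]
  C→S A A: FOLLOW(S) ⊇ FIRST(A) = {b}; new: +{b}
  C→S A A: FOLLOW(A) ⊇ FIRST(A) = {b}; new: +{b}
  S→a A: FOLLOW(A) ⊇ FOLLOW(S) ⊇ {$,b}; new: +{$}
  S→a B: FOLLOW(B) ⊇ FOLLOW(S) ⊇ {$,b}; new: +{$,b}
  S→b C: FOLLOW(C) ⊇ FOLLOW(S) ⊇ {$,b}; new: +{$,b}
  FOLLOW(S)={$,b}  FOLLOW(A)={$,b}  FOLLOW(B)={$,b}  FOLLOW(C)={$,b}
[2] (stable)
  FOLLOW(S)={$,b}  FOLLOW(A)={$,b}  FOLLOW(B)={$,b}  FOLLOW(C)={$,b}

FOLLOW(S) = ["$", "b"]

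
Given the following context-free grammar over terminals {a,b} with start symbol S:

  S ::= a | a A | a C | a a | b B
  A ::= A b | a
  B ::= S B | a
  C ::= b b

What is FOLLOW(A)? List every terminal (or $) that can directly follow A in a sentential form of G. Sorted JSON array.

FIRST sets, iterate to fixpoint:
pass 1:
  A via A→a: +{a}
  B via B→a: +{a}
  C via C→b b: +{b}
  S via S→a: +{a}
  S via S→b B: +{b}
  FIRST[S]={a,b}  FIRST[A]={a}  FIRST[B]={a}  FIRST[C]={b}
pass 2:
  B via B→S B: +{b}
  FIRST[S]={a,b}  FIRST[A]={a}  FIRST[B]={a,b}  FIRST[C]={b}
pass 3: (no change)
  FIRST[S]={a,b}  FIRST[A]={a}  FIRST[B]={a,b}  FIRST[C]={b}

Compute FOLLOW by fixpoint:
seed FOLLOW(S) with $
[1]
  A→A b: FOLLOW(A) ⊇ FIRST(b) = {b}; new: +{b}
  B→S B: FOLLOW(S) ⊇ FIRST(B) = {a,b}; new: +{a,b}
  S→a A: FOLLOW(A) ⊇ FOLLOW(S) ⊇ {$,a,b}; new: +{$,a}
  S→a C: FOLLOW(C) ⊇ FOLLOW(S) ⊇ {$,a,b}; new: +{$,a,b}
  S→b B: FOLLOW(B) ⊇ FOLLOW(S) ⊇ {$,a,b}; new: +{$,a,b}
  FOLLOW(S)={$,a,b}  FOLLOW(A)={$,a,b}  FOLLOW(B)={$,a,b}  FOLLOW(C)={$,a,b}
[2] — fixpoint
  FOLLOW(S)={$,a,b}  FOLLOW(A)={$,a,b}  FOLLOW(B)={$,a,b}  FOLLOW(C)={$,a,b}

FOLLOW(A) = ["$", "a", "b"]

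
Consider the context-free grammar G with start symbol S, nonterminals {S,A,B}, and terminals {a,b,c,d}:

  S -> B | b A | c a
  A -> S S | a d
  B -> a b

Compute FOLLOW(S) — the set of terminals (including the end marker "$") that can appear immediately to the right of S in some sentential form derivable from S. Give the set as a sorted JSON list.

Compute FIRST by fixpoint:
round 1:
  A via A→a d: +{a}
  B via B→a b: +{a}
  S via S→B: +{a}
  S via S→b A: +{b}
  S via S→c a: +{c}
  S: {a,b,c}  A: {a}  B: {a}
round 2:
  A via A→S S: +{b,c}
  S: {a,b,c}  A: {a,b,c}  B: {a}
round 3: (no change)
  S: {a,b,c}  A: {a,b,c}  B: {a}

FOLLOW iteration:
FOLLOW(S) := {$}
pass 1:
  A→S S: FOLLOW(S) ⊇ FIRST(S) = {a,b,c}; new: +{a,b,c}
  S→B: FOLLOW(B) ⊇ FOLLOW(S) ⊇ {$,a,b,c}; new: +{$,a,b,c}
  S→b A: FOLLOW(A) ⊇ FOLLOW(S) ⊇ {$,a,b,c}; new: +{$,a,b,c}
  S: {$,a,b,c}  A: {$,a,b,c}  B: {$,a,b,c}
pass 2: — fixpoint
  S: {$,a,b,c}  A: {$,a,b,c}  B: {$,a,b,c}

FOLLOW(S) = ["$", "a", "b", "c"]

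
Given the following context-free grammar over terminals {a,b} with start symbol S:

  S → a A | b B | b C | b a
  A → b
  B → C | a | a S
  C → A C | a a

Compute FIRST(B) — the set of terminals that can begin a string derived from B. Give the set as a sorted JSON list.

FIRST iteration:
iter 1:
  A via A→b: +{b}
  B via B→a: +{a}
  C via C→A C: +{b}
  C via C→a a: +{a}
  S via S→a A: +{a}
  S via S→b B: +{b}
  S: {a,b}  A: {b}  B: {a}  C: {a,b}
iter 2:
  B via B→C: +{b}
  S: {a,b}  A: {b}  B: {a,b}  C: {a,b}
iter 3: — fixpoint
  S: {a,b}  A: {b}  B: {a,b}  C: {a,b}

FIRST(B) = ["a", "b"]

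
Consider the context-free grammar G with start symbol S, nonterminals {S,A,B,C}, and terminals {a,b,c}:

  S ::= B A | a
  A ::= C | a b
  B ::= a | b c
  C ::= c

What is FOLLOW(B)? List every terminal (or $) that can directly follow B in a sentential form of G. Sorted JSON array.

Compute FIRST by fixpoint:
[1]
  A via A→a b: +{a}
  B via B→a: +{a}
  B via B→b c: +{b}
  C via C→c: +{c}
  S via S→B A: +{a,b}
  FIRST(S)={a,b}  FIRST(A)={a}  FIRST(B)={a,b}  FIRST(C)={c}
[2]
  A via A→C: +{c}
  FIRST(S)={a,b}  FIRST(A)={a,c}  FIRST(B)={a,b}  FIRST(C)={c}
[3] — fixpoint
  FIRST(S)={a,b}  FIRST(A)={a,c}  FIRST(B)={a,b}  FIRST(C)={c}

FOLLOW sets:
FOLLOW(S) := {$}
round 1:
  S→B A: FOLLOW(B) ⊇ FIRST(A) = {a,c}; new: +{a,c}
  S→B A: FOLLOW(A) ⊇ FOLLOW(S) ⊇ {$}; new: +{$}
  FOLLOW(S)={$}  FOLLOW(A)={$}  FOLLOW(B)={a,c}  FOLLOW(C)={}
round 2:
  A→C: FOLLOW(C) ⊇ FOLLOW(A) ⊇ {$}; new: +{$}
  FOLLOW(S)={$}  FOLLOW(A)={$}  FOLLOW(B)={a,c}  FOLLOW(C)={$}
round 3: (no change)
  FOLLOW(S)={$}  FOLLOW(A)={$}  FOLLOW(B)={a,c}  FOLLOW(C)={$}

FOLLOW(B) = ["a", "c"]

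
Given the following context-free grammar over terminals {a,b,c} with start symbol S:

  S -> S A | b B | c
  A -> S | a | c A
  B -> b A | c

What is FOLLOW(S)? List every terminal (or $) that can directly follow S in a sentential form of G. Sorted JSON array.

FIRST sets, iterate to fixpoint:
[1]
  A via A→a: +{a}
  A via A→c A: +{c}
  B via B→b A: +{b}
  B via B→c: +{c}
  S via S→b B: +{b}
  S via S→c: +{c}
  S: {b,c}  A: {a,c}  B: {b,c}
[2]
  A via A→S: +{b}
  S: {b,c}  A: {a,b,c}  B: {b,c}
[3] — fixpoint
  S: {b,c}  A: {a,b,c}  B: {b,c}

FOLLOW sets:
initialize: $ ∈ FOLLOW(S)
[1]
  S→S A: FOLLOW(S) ⊇ FIRST(A) = {a,b,c}; new: +{a,b,c}
  S→S A: FOLLOW(A) ⊇ FOLLOW(S) ⊇ {$,a,b,c}; new: +{$,a,b,c}
  S→b B: FOLLOW(B) ⊇ FOLLOW(S) ⊇ {$,a,b,c}; new: +{$,a,b,c}
  S: {$,a,b,c}  A: {$,a,b,c}  B: {$,a,b,c}
[2] (no change)
  S: {$,a,b,c}  A: {$,a,b,c}  B: {$,a,b,c}

FOLLOW(S) = ["$", "a", "b", "c"]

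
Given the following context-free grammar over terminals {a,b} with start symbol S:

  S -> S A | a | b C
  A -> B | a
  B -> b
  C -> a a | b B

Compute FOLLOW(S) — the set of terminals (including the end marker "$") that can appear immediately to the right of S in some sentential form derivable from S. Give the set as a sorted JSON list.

FIRST iteration:
pass 1:
  A via A→a: +{a}
  B via B→b: +{b}
  C via C→a a: +{a}
  C via C→b B: +{b}
  S via S→a: +{a}
  S via S→b C: +{b}
  FIRST(S)={a,b}  FIRST(A)={a}  FIRST(B)={b}  FIRST(C)={a,b}
pass 2:
  A via A→B: +{b}
  FIRST(S)={a,b}  FIRST(A)={a,b}  FIRST(B)={b}  FIRST(C)={a,b}
pass 3: (no change)
  FIRST(S)={a,b}  FIRST(A)={a,b}  FIRST(B)={b}  FIRST(C)={a,b}

FOLLOW iteration:
initialize: $ ∈ FOLLOW(S)
pass 1:
  S→S A: FOLLOW(S) ⊇ FIRST(A) = {a,b}; new: +{a,b}
  S→S A: FOLLOW(A) ⊇ FOLLOW(S) ⊇ {$,a,b}; new: +{$,a,b}
  S→b C: FOLLOW(C) ⊇ FOLLOW(S) ⊇ {$,a,b}; new: +{$,a,b}
  FOLLOW[S]={$,a,b}  FOLLOW[A]={$,a,b}  FOLLOW[B]={}  FOLLOW[C]={$,a,b}
pass 2:
  A→B: FOLLOW(B) ⊇ FOLLOW(A) ⊇ {$,a,b}; new: +{$,a,b}
  FOLLOW[S]={$,a,b}  FOLLOW[A]={$,a,b}  FOLLOW[B]={$,a,b}  FOLLOW[C]={$,a,b}
pass 3: done
  FOLLOW[S]={$,a,b}  FOLLOW[A]={$,a,b}  FOLLOW[B]={$,a,b}  FOLLOW[C]={$,a,b}

FOLLOW(S) = ["$", "a", "b"]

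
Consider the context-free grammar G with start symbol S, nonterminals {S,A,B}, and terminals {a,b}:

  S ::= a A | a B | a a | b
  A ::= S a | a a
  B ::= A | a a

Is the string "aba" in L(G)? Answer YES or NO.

Convert to CNF:
  S -> T0 A | T0 B | T0 T0 | b
  A -> S T0 | T0 T0
  B -> S T0 | T0 T0
  T0 -> a

CYK fill:
  cell(0,0) a: {T0}  orig:{}
  cell(1,1) b: {S}
  cell(2,2) a: {T0}  orig:{}
  cell(0,1) ab: ∅
  cell(1,2) ba: {A,B}
  cell(0,2) aba: {S}

S ∈ T[0,2] ⇒ YES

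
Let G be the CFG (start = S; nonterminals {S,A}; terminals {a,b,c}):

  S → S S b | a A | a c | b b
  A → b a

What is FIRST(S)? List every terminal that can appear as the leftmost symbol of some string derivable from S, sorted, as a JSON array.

Compute FIRST by fixpoint:
[1]
  A via A→b a: +{b}
  S via S→a A: +{a}
  S via S→b b: +{b}
  FIRST(S)={a,b}  FIRST(A)={b}
[2] (stable)
  FIRST(S)={a,b}  FIRST(A)={b}

FIRST(S) = ["a", "b"]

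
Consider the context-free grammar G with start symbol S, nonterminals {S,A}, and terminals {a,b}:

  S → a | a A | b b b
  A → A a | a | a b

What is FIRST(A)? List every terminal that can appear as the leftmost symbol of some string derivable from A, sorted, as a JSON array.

Compute FIRST by fixpoint:
round 1:
  A via A→a: +{a}
  S via S→a: +{a}
  S via S→b b b: +{b}
  FIRST(S)={a,b}  FIRST(A)={a}
round 2: (no change)
  FIRST(S)={a,b}  FIRST(A)={a}

FIRST(A) = ["a"]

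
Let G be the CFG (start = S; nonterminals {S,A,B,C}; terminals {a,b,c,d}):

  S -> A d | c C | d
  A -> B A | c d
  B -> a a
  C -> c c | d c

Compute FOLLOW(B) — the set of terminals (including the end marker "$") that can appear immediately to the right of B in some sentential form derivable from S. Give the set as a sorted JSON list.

FIRST iteration:
round 1:
  A via A→c d: +{c}
  B via B→a a: +{a}
  C via C→c c: +{c}
  C via C→d c: +{d}
  S via S→A d: +{c}
  S via S→d: +{d}
  FIRST[S]={c,d}  FIRST[A]={c}  FIRST[B]={a}  FIRST[C]={c,d}
round 2:
  A via A→B A: +{a}
  S via S→A d: +{a}
  FIRST[S]={a,c,d}  FIRST[A]={a,c}  FIRST[B]={a}  FIRST[C]={c,d}
round 3: (no change)
  FIRST[S]={a,c,d}  FIRST[A]={a,c}  FIRST[B]={a}  FIRST[C]={c,d}

FOLLOW sets:
seed FOLLOW(S) with $
round 1:
  A→B A: FOLLOW(B) ⊇ FIRST(A) = {a,c}; new: +{a,c}
  S→A d: FOLLOW(A) ⊇ FIRST(d) = {d}; new: +{d}
  S→c C: FOLLOW(C) ⊇ FOLLOW(S) ⊇ {$}; new: +{$}
  FOLLOW[S]={$}  FOLLOW[A]={d}  FOLLOW[B]={a,c}  FOLLOW[C]={$}
round 2: (no change)
  FOLLOW[S]={$}  FOLLOW[A]={d}  FOLLOW[B]={a,c}  FOLLOW[C]={$}

FOLLOW(B) = ["a", "c"]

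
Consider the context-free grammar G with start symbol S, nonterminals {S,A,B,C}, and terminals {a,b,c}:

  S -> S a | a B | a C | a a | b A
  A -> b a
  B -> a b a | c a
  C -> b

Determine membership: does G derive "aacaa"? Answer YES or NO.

CNF form of G:
  S -> S T1 | T0 A | T1 B | T1 C | T1 T1
  A -> T0 T1
  B -> T1 X3 | T2 T1
  C -> b
  T0 -> b
  T1 -> a
  T2 -> c
  X3 -> T0 T1

Fill CYK table bottom-up:
  cell(0,0) a: {T1}  orig:{}
  cell(1,1) a: {T1}  orig:{}
  cell(2,2) c: {T2}  orig:{}
  cell(3,3) a: {T1}  orig:{}
  cell(4,4) a: {T1}  orig:{}
  cell(0,1) aa: {S}
  cell(1,2) ac: ∅
  cell(2,3) ca: {B}
  cell(3,4) aa: {S}
  cell(0,2) aac: ∅
  cell(1,3) aca: {S}
  cell(2,4) caa: ∅
  cell(0,3) aaca: ∅
  cell(1,4) acaa: {S}
  cell(0,4) aacaa: ∅

S ∉ T[0,4] ⇒ NO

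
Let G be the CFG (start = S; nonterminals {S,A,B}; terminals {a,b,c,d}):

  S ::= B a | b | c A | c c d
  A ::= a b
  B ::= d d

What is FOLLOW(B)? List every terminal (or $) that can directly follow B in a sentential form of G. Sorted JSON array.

FIRST sets, iterate to fixpoint:
pass 1:
  A via A→a b: +{a}
  B via B→d d: +{d}
  S via S→B a: +{d}
  S via S→b: +{b}
  S via S→c A: +{c}
  FIRST(S)={b,c,d}  FIRST(A)={a}  FIRST(B)={d}
pass 2: (stable)
  FIRST(S)={b,c,d}  FIRST(A)={a}  FIRST(B)={d}

Compute FOLLOW by fixpoint:
FOLLOW(S) := {$}
pass 1:
  S→B a: FOLLOW(B) ⊇ FIRST(a) = {a}; new: +{a}
  S→c A: FOLLOW(A) ⊇ FOLLOW(S) ⊇ {$}; new: +{$}
  FOLLOW(S)={$}  FOLLOW(A)={$}  FOLLOW(B)={a}
pass 2: (no change)
  FOLLOW(S)={$}  FOLLOW(A)={$}  FOLLOW(B)={a}

FOLLOW(B) = ["a"]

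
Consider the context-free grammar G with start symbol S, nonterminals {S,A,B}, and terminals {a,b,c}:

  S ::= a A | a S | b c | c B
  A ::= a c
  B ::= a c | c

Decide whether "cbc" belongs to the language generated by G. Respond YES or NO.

CNF form of G:
  S -> T0 A | T0 S | T1 B | T2 T1
  A -> T0 T1
  B -> T0 T1 | c
  T0 -> a
  T1 -> c
  T2 -> b

CYK fill:
  T[0,0] 'c' = {B,T1}  orig:{B}
  T[1,1] 'b' = {T2}  orig:{}
  T[2,2] 'c' = {B,T1}  orig:{B}
  T[0,1] 'cb' = ∅
  T[1,2] 'bc' = {S}
  T[0,2] 'cbc' = ∅

S ∉ T[0,2] ⇒ NO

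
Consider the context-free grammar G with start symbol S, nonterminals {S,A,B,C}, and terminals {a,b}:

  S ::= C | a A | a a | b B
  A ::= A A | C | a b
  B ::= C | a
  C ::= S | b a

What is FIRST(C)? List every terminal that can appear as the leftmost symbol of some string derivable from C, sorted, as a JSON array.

FIRST sets, iterate to fixpoint:
[1]
  A via A→a b: +{a}
  B via B→a: +{a}
  C via C→b a: +{b}
  S via S→C: +{b}
  S via S→a A: +{a}
  FIRST(S)={a,b}  FIRST(A)={a}  FIRST(B)={a}  FIRST(C)={b}
[2]
  A via A→C: +{b}
  B via B→C: +{b}
  C via C→S: +{a}
  FIRST(S)={a,b}  FIRST(A)={a,b}  FIRST(B)={a,b}  FIRST(C)={a,b}
[3] done
  FIRST(S)={a,b}  FIRST(A)={a,b}  FIRST(B)={a,b}  FIRST(C)={a,b}

FIRST(C) = ["a", "b"]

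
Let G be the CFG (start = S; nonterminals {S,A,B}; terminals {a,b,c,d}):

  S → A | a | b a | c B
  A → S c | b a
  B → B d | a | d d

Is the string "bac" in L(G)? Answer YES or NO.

CNF form of G:
  S -> S T0 | T0 B | T1 T2 | a
  A -> S T0 | T1 T2
  B -> B T3 | T3 T3 | a
  T0 -> c
  T1 -> b
  T2 -> a
  T3 -> d

CYK table (by increasing span):
  T[0,0] 'b' = {T1}  orig:{}
  T[1,1] 'a' = {B,S,T2}  orig:{B,S}
  T[2,2] 'c' = {T0}  orig:{}
  T[0,1] 'ba' = {A,S}
  T[1,2] 'ac' = {A,S}
  T[0,2] 'bac' = {A,S}

S ∈ T[0,2] ⇒ YES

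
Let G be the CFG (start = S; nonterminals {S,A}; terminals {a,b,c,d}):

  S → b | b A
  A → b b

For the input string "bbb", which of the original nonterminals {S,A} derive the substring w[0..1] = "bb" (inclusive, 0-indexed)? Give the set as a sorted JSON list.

CNF form of G:
  S -> T0 A | b
  A -> T0 T0
  T0 -> b

CYK fill — only the sub-triangle for w[0..1]:
  T[0,0] 'b' = {S,T0}  orig:{S}
  T[1,1] 'b' = {S,T0}  orig:{S}
  T[0,1] 'bb' = {A}

Original NTs in T[0,1] deriving "bb": ["A"]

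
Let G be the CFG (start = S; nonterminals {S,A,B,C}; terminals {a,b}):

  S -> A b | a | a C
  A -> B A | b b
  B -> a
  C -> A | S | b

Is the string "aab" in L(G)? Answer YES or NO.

Convert to CNF:
  S -> A T0 | T1 C | a
  A -> B A | T0 T0
  B -> a
  C -> A T0 | B A | T0 T0 | T1 C | a | b
  T0 -> b
  T1 -> a

Fill CYK table bottom-up:
  T[0,0] 'a' = {B,C,S,T1}  orig:{B,C,S}
  T[1,1] 'a' = {B,C,S,T1}  orig:{B,C,S}
  T[2,2] 'b' = {C,T0}  orig:{C}
  T[0,1] 'aa' = {C,S}
  T[1,2] 'ab' = {C,S}
  T[0,2] 'aab' = {C,S}

S ∈ T[0,2] ⇒ YES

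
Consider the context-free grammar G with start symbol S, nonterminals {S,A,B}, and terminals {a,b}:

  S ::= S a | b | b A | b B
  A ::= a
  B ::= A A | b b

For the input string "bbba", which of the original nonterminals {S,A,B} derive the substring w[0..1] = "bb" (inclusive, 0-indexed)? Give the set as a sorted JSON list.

CNF form of G:
  S -> S T1 | T0 A | T0 B | b
  A -> a
  B -> A A | T0 T0
  T0 -> b
  T1 -> a

CYK fill, restricted to cells inside w[0..1]:
  T[0,0] 'b' = {S,T0}  orig:{S}
  T[1,1] 'b' = {S,T0}  orig:{S}
  T[0,1] 'bb' = {B}

Original NTs in T[0,1] deriving "bb": ["B"]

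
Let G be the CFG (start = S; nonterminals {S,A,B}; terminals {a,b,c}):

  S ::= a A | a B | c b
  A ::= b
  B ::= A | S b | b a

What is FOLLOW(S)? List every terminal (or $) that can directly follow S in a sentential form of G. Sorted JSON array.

Compute FIRST by fixpoint:
pass 1:
  A via A→b: +{b}
  B via B→A: +{b}
  S via S→a A: +{a}
  S via S→c b: +{c}
  S: {a,c}  A: {b}  B: {b}
pass 2:
  B via B→S b: +{a,c}
  S: {a,c}  A: {b}  B: {a,b,c}
pass 3: (stable)
  S: {a,c}  A: {b}  B: {a,b,c}

Compute FOLLOW by fixpoint:
FOLLOW(S) := {$}
pass 1:
  B→S b: FOLLOW(S) ⊇ FIRST(b) = {b}; new: +{b}
  S→a A: FOLLOW(A) ⊇ FOLLOW(S) ⊇ {$,b}; new: +{$,b}
  S→a B: FOLLOW(B) ⊇ FOLLOW(S) ⊇ {$,b}; new: +{$,b}
  FOLLOW(S)={$,b}  FOLLOW(A)={$,b}  FOLLOW(B)={$,b}
pass 2: (stable)
  FOLLOW(S)={$,b}  FOLLOW(A)={$,b}  FOLLOW(B)={$,b}

FOLLOW(S) = ["$", "b"]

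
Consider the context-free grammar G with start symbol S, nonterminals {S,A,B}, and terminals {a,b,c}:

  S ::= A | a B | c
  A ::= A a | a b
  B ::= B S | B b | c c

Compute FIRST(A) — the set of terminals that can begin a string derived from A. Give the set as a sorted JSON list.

FIRST sets, iterate to fixpoint:
round 1:
  A via A→a b: +{a}
  B via B→c c: +{c}
  S via S→A: +{a}
  S via S→c: +{c}
  FIRST[S]={a,c}  FIRST[A]={a}  FIRST[B]={c}
round 2: — fixpoint
  FIRST[S]={a,c}  FIRST[A]={a}  FIRST[B]={c}

FIRST(A) = ["a"]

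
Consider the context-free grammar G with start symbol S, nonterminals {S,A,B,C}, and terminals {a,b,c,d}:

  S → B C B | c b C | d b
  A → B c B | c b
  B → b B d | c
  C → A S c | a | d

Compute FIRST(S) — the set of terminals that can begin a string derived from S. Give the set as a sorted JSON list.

FIRST iteration:
iter 1:
  A via A→c b: +{c}
  B via B→b B d: +{b}
  B via B→c: +{c}
  C via C→A S c: +{c}
  C via C→a: +{a}
  C via C→d: +{d}
  S via S→B C B: +{b,c}
  S via S→d b: +{d}
  S: {b,c,d}  A: {c}  B: {b,c}  C: {a,c,d}
iter 2:
  A via A→B c B: +{b}
  C via C→A S c: +{b}
  S: {b,c,d}  A: {b,c}  B: {b,c}  C: {a,b,c,d}
iter 3: (stable)
  S: {b,c,d}  A: {b,c}  B: {b,c}  C: {a,b,c,d}

FIRST(S) = ["b", "c", "d"]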